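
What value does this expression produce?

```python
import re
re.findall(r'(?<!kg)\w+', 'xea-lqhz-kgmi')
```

Because the assertion is negative and zero-width, positions next to the forbidden text are skipped.
`findall` yields the raw match text (3 of them) because the pattern has no groups.

['xea', 'lqhz', 'kgmi']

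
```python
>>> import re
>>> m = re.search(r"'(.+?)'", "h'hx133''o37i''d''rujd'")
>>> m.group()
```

`re.search` tries every starting position until one works.
The match spans [1:8] → "'hx133'".
Captured: group 1 = 'hx133'.

"'hx133'"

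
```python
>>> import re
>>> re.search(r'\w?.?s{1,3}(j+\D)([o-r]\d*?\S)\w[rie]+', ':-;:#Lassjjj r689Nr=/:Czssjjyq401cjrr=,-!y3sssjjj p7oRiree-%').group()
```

'Lassjjj r689Nr'

The match spans [5:19] → 'Lassjjj r689Nr'.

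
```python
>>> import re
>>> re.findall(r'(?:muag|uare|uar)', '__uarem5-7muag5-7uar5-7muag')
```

['uare', 'muag', 'uar', 'muag']

Alternation tries branches left to right and keeps the first one that lets the overall match succeed at that position.
Scanning left to right: at [2:6] → 'uare'; at [10:14] → 'muag'; at [17:20] → 'uar'; at [23:27] → 'muag'.
Since nothing is captured, `findall` lists the 4 matched substrings directly.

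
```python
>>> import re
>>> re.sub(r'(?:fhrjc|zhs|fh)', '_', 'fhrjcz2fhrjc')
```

The regex engine tests alternatives in the order written; an earlier branch that matches wins even if a later one would match more.
Matches: at [0:5] → 'fhrjc'; at [7:12] → 'fhrjc'.
Each match is replaced by '_'.

'_z2_'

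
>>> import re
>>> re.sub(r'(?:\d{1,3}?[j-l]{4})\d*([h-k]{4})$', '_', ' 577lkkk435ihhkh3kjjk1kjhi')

' 577lkkk435ihhkh_'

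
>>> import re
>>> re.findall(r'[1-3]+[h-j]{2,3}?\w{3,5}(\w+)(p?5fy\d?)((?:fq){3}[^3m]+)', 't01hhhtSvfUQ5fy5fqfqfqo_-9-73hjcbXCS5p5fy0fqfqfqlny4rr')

[('UQ', '5fy5', 'fqfqfqo_-9-7'), ('5p', '5fy0', 'fqfqfqlny4rr')]

Multiple groups make `findall` return tuples — one 3-tuple for each match.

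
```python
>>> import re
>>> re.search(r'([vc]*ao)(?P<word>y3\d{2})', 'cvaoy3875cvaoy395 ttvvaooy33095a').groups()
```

Pattern: zero or more of one of [vc], then the literal 'ao' (captured); then the literal 'y3', then exactly 2 of a digit (captured as 'word').
`re.search` scans for the first position where the pattern succeeds.
The match spans [0:8] → 'cvaoy387'.
Captured: group 1 = 'cvao', group 2 = 'y387'.

('cvao', 'y387')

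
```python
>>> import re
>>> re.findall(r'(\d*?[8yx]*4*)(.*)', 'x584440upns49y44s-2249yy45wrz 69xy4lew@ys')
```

This matches zero or more of a digit (lazy), then zero or more of one of [8yx], then zero or more of the literal '4' (captured); then zero or more of any character (captured).
Matches: at [0:41] match 'x584440upns49y44s-2249yy45wrz 69xy4lew@ys', groups = ('x', '584440upns49y44s-2249yy45wrz 69xy4lew@ys'); at [41:41] match '', groups = ('', '').
2 groups means each result is a tuple of 2 captured strings — 2 here.

[('x', '584440upns49y44s-2249yy45wrz 69xy4lew@ys'), ('', '')]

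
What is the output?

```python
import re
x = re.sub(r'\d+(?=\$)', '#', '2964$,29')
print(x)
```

#$,29

The lookaround is zero-width — it requires the adjacent text to match without consuming it, so the asserted text isn't part of the match.
Matches: at [0:4] → '2964'.
Each match is replaced by '#'.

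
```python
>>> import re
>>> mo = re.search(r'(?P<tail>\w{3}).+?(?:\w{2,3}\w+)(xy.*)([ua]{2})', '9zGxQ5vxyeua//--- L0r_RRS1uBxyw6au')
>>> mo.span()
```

(0, 34)

The pattern matches exactly 3 of a word character (captured as 'tail'); then one or more of any character (lazy); then 2 to 3 of a word character, then one or more of a word character (non-capturing group); then the literal 'xy', then zero or more of any character (captured); then exactly 2 of one of [ua] (captured).
The match spans [0:34] → '9zGxQ5vxyeua//--- L0r_RRS1uBxyw6au'.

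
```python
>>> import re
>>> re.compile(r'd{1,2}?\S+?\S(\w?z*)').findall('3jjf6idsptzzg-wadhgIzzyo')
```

['tzz', 'Izz']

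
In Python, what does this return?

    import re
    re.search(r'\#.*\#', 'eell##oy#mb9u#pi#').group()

The match spans [4:17] → '##oy#mb9u#pi#'.

'##oy#mb9u#pi#'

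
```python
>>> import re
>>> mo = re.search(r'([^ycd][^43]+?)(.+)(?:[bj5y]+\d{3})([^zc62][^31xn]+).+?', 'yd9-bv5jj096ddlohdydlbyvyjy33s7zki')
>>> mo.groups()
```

('9-', 'bv5j', 'ddlohdydlbyvyjy')

The pattern matches any character except [ycd], then one or more of any character except [43] (lazy) (captured); then one or more of any character (captured); then one or more of one of [bj5y], then exactly 3 of a digit (non-capturing group); then any character except [zc62], then one or more of any character except [31xn] (captured); then one or more of any character (lazy).
`search` walks the string left to right and returns the first match it finds.
The match spans [2:28] → '9-bv5jj096ddlohdydlbyvyjy3'.
Captured: group 1 = '9-', group 2 = 'bv5j', group 3 = 'ddlohdydlbyvyjy'.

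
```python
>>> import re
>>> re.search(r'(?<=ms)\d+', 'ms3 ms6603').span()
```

Because the assertion is zero-width, the text it checks is not consumed and won't appear in the result.
Unlike `match`, `search` isn't anchored — it looks for the pattern anywhere in the string.
The match spans [2:3] → '3'.

(2, 3)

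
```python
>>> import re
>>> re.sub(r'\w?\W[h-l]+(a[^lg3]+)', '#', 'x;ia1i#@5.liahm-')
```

'#liahm-'

Pattern: optionally a word character; then a non-word character, then one or more of a character in [h-l]; then a literal 'a', then one or more of any character except [lg3] (captured).
Matches: at [0:10] → 'x;ia1i#@5.'.
Every occurrence is swapped for '#'.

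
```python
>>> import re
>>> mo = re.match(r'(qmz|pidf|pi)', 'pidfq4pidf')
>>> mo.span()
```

`re.match` won't scan ahead — the pattern has to work from the very first character.
The match spans [0:4] → 'pidf'.

(0, 4)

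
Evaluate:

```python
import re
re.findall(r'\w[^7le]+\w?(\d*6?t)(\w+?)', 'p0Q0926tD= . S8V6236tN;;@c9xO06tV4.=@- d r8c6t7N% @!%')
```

[('t', '7')]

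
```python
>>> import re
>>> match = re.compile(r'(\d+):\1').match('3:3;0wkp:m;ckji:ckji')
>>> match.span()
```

(0, 3)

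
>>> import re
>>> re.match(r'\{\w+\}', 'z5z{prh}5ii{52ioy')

None

`re.match` won't scan ahead — the pattern has to work from the very first character.
Here position 0 doesn't satisfy it, so the call returns None.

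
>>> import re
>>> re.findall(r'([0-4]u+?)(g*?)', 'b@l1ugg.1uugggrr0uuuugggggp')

[('1u', ''), ('1u', ''), ('0u', '')]

Pattern: a character in [0-4], then one or more of a literal 'u' (lazy) (captured); then zero or more of a literal 'g' (lazy) (captured).
The `?` after the quantifier makes it lazy — it takes as little as possible before letting the rest of the pattern try.
Walking the string: at [3:5] match '1u', groups = ('1u', ''); at [8:10] match '1u', groups = ('1u', ''); at [16:18] match '0u', groups = ('0u', '').
`findall` packs the 2 group values into a tuple for every match.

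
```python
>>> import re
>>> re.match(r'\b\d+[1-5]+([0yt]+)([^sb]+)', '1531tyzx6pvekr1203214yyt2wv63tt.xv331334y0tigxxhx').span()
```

(0, 49)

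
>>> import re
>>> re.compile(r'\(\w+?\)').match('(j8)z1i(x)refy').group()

`re.match` only tries the pattern at the start of the string.
The match spans [0:4] → '(j8)'.

'(j8)'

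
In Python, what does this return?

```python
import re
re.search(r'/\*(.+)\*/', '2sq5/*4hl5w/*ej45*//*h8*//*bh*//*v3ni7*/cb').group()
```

`re.search` tries every starting position until one works.
The match spans [4:40] → '/*4hl5w/*ej45*//*h8*//*bh*//*v3ni7*/'.
Captured: group 1 = '4hl5w/*ej45*//*h8*//*bh*//*v3ni7'.

'/*4hl5w/*ej45*//*h8*//*bh*//*v3ni7*/'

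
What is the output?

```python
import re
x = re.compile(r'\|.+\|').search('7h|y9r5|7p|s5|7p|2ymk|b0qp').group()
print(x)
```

Unlike `match`, `search` isn't anchored — it looks for the pattern anywhere in the string.
The match spans [2:22] → '|y9r5|7p|s5|7p|2ymk|'.

|y9r5|7p|s5|7p|2ymk|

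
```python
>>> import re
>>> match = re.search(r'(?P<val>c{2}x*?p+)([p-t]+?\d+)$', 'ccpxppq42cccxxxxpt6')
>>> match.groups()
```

The pattern matches exactly 2 of the literal 'c', then zero or more of a literal 'x' (lazy), then one or more of a literal 'p' (captured as 'val'); then one or more of a character in [p-t] (lazy), then one or more of a digit (captured); then anchored at the end.
`re.search` tries every starting position until one works.
The match spans [10:19] → 'ccxxxxpt6'.
Captured: group 1 = 'ccxxxxp', group 2 = 't6'.

('ccxxxxp', 't6')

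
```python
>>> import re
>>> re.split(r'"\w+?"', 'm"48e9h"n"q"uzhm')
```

Splitting on the pattern gives 3 pieces.

['m', 'n', 'uzhm']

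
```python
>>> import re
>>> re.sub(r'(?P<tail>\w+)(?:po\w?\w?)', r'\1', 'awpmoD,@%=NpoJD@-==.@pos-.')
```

Pattern: one or more of a word character (captured as 'tail'); then the literal 'po', then optionally a word character, then optionally a word character (non-capturing group).
Matches: at [10:15] → 'NpoJD'.
The replacement refers to a captured group, so each match is rewritten using its own captured text.

'awpmoD,@%=N@-==.@pos-.'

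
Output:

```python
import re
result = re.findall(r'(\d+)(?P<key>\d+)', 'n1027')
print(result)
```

With 2 capturing groups, `findall` returns a 2-tuple per match.

[('102', '7')]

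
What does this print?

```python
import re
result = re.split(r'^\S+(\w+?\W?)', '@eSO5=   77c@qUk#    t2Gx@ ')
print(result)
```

The pattern matches anchored at the start of the string; then one or more of a non-whitespace character; then one or more of a word character (lazy), then optionally a non-word character (captured).
Matches to split on: at [0:6] → '@eSO5='.
The group in the pattern means `split` returns the separators' captures alongside the pieces.

['', '5=', '   77c@qUk#    t2Gx@ ']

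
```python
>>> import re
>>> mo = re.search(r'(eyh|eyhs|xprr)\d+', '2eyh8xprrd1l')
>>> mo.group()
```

The match spans [1:5] → 'eyh8'.

'eyh8'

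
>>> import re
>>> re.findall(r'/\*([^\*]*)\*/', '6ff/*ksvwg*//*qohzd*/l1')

['ksvwg', 'qohzd']

Matches: at [3:12] match '/*ksvwg*/', group 1 = 'ksvwg'; at [12:21] match '/*qohzd*/', group 1 = 'qohzd'.
Because there's exactly one group, `findall` drops the full match and keeps group 1 from each hit.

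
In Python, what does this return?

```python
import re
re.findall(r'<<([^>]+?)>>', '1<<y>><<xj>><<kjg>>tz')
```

['y', 'xj', 'kjg']

One capturing group, so `findall` returns just the captured substring from each match — 3 in all.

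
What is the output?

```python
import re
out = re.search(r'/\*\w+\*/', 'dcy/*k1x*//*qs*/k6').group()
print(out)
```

/*k1x*/

`re.search` tries every starting position until one works.
The match spans [3:10] → '/*k1x*/'.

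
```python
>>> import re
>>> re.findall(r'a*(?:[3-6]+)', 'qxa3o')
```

['a3']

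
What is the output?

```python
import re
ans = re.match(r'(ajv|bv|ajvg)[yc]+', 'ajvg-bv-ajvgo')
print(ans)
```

None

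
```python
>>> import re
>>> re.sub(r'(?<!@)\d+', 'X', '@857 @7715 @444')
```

The negative lookahead/lookbehind blocks any match where the forbidden context is present.
Matches: at [2:4] → '57'; at [7:10] → '715'; at [13:15] → '44'.
`sub` substitutes 'X' at each match site.

'@8X @7X @4X'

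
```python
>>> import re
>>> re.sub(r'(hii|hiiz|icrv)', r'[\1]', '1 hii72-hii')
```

'1 [hii]72-[hii]'

`\1` in the replacement pulls in group 1's text for each match.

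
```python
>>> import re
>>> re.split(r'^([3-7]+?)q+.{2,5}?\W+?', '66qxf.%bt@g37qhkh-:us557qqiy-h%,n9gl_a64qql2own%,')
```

['', '66', '%bt@g37qhkh-:us557qqiy-h%,n9gl_a64qql2own%,']

Pattern: anchored at the start of the string; then one or more of a character in [3-7] (lazy) (captured); then one or more of a literal 'q'; then 2 to 5 of any character (lazy), then one or more of a non-word character (lazy).
With a capturing group present, the delimiter's captured portion is kept in the result list.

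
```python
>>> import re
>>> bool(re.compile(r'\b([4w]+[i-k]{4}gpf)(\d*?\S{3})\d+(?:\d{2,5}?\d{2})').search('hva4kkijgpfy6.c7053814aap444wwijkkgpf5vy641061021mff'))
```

False

Pattern: a word boundary (`\b`, zero-width); then one or more of one of [4w], then exactly 4 of a character in [i-k], then the literal 'gpf' (captured); then zero or more of a digit (lazy), then exactly 3 of a non-whitespace character (captured); then one or more of a digit; then 2 to 5 of a digit (lazy), then exactly 2 of a digit (non-capturing group).
`re.search` tries every starting position until one works.
Here nothing in the string fits, so the call returns None, and `bool(None)` is False.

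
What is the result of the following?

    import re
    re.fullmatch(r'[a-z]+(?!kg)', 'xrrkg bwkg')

None

The negative lookahead/lookbehind blocks any match where the forbidden context is present.
`re.fullmatch` is like wrapping the pattern in `^…$` (in single-line mode).
Here the string isn't matched end-to-end, so the call returns None.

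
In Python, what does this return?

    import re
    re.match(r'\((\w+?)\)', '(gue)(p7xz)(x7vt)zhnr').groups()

`match` is anchored at position 0; if the pattern doesn't fit there, it returns None.
The match spans [0:5] → '(gue)'.
Captured: group 1 = 'gue'.

('gue',)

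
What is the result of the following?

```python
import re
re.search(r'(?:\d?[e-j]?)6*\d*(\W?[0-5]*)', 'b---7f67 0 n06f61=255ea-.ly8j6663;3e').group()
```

Pattern: optionally a digit, then optionally a character in [e-j] (non-capturing group); then zero or more of a literal '6', then zero or more of a digit; then optionally a non-word character, then zero or more of a character in [0-5] (captured).
`re.search` scans for the first position where the pattern succeeds.
The match spans [0:0] → ''.
Captured: group 1 = ''.

''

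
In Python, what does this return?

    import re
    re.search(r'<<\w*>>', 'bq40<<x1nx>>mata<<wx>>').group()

'<<x1nx>>'

The match spans [4:12] → '<<x1nx>>'.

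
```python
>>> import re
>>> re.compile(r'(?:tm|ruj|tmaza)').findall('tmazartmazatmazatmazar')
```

['tm', 'tm', 'tm', 'tm']

`|` is ordered: at each position the engine commits to the first alternative that works.
No capturing groups, so `findall` returns the 4 full match strings.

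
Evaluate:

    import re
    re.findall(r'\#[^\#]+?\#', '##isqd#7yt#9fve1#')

['#isqd#', '#9fve1#']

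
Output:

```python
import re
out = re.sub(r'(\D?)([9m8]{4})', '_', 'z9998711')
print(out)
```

_711

Pattern: optionally a non-digit (captured); then exactly 4 of one of [9m8] (captured).
Matches: at [0:5] → 'z9998'.
Each match is replaced by '_'.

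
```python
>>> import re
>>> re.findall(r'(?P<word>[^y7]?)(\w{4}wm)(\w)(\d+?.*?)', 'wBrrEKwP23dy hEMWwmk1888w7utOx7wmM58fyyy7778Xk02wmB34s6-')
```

The pattern matches optionally any character except [y7] (captured as 'word'); then exactly 4 of a word character, then the literal 'wm' (captured); then a word character (captured); then one or more of a digit (lazy), then zero or more of any character (lazy) (captured).
The `?` after the quantifier makes it lazy — it takes as little as possible before letting the rest of the pattern try.
Scanning left to right: at [12:21] match ' hEMWwmk1', groups = (' ', 'hEMWwm', 'k', '1'); at [26:35] match 'utOx7wmM5', groups = ('u', 'tOx7wm', 'M', '5'); at [43:52] match '8Xk02wmB3', groups = ('8', 'Xk02wm', 'B', '3').
4 groups means each result is a tuple of 4 captured strings — 3 here.

[(' ', 'hEMWwm', 'k', '1'), ('u', 'tOx7wm', 'M', '5'), ('8', 'Xk02wm', 'B', '3')]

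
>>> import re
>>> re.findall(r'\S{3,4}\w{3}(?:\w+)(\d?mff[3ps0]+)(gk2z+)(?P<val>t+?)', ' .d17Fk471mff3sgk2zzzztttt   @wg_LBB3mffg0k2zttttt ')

[('mff3s', 'gk2zzzz', 't')]

Pattern: 3 to 4 of a non-whitespace character, then exactly 3 of a word character; then one or more of a word character (non-capturing group); then optionally a digit, then the literal 'mff', then one or more of one of [3ps0] (captured); then the literal 'gk2', then one or more of a literal 'z' (captured); then one or more of a literal 't' (lazy) (captured as 'val').
A `+?`/`*?`/`{m,n}?` starts at its minimum and grows only as far as needed for what follows to match.
Scanning left to right: at [1:23] match '.d17Fk471mff3sgk2zzzzt', groups = ('mff3s', 'gk2zzzz', 't').
With 3 capturing groups, `findall` returns a 3-tuple per match.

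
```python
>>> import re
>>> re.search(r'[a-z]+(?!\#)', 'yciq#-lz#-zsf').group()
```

'yci'

The negative lookaround is zero-width — it rules out positions where the adjacent text would match, without consuming anything.
The match spans [0:3] → 'yci'.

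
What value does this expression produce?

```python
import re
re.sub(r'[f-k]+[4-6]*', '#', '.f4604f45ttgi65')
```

'.#04#tt#'

`sub` substitutes '#' at each match site.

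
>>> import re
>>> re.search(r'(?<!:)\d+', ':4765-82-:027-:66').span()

Because the assertion is negative and zero-width, positions next to the forbidden text are skipped.
`re.search` tries every starting position until one works.
The match spans [2:5] → '765'.

(2, 5)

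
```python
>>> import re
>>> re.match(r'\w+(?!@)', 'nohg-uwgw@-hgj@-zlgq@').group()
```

`(?!…)`/`(?<!…)` only lets a position through if the neighbouring text does NOT match; no characters are consumed.
`match` is anchored at position 0; if the pattern doesn't fit there, it returns None.
The match spans [0:4] → 'nohg'.

'nohg'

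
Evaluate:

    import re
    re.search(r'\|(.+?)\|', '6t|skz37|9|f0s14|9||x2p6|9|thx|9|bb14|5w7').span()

With the lazy modifier that quantifier settles for the fewest repetitions that let the rest of the pattern succeed (the atoms after it are unaffected and can still be greedy).
The match spans [2:9] → '|skz37|'.

(2, 9)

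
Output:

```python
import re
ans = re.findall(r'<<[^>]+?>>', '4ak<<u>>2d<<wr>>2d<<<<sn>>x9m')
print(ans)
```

['<<u>>', '<<wr>>', '<<<<sn>>']

Scanning left to right: at [3:8] → '<<u>>'; at [10:16] → '<<wr>>'; at [18:26] → '<<<<sn>>'.
With no groups in the pattern, `findall` gives back each whole match — 3 here.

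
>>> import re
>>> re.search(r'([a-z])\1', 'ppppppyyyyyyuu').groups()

A backreference is literal: `\1` must see the identical characters the first group matched.
`search` walks the string left to right and returns the first match it finds.
The match spans [0:2] → 'pp'.
Captured: group 1 = 'p'.

('p',)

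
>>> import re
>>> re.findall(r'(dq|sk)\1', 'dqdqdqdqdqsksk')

['dq', 'dq', 'sk']

The backreference `\1` re-matches whatever the first group consumed, character for character.
Because there's exactly one group, `findall` drops the full match and keeps group 1 from each hit.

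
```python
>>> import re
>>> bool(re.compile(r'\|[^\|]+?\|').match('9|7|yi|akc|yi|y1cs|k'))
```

False

`re.match` only tries the pattern at the start of the string.
Here position 0 doesn't satisfy it, so the call returns None, and `bool(None)` is False.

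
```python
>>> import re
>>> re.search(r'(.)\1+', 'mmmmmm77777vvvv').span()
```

(0, 6)

A backreference is literal: `\1` must see the identical characters the first group matched.
`search` walks the string left to right and returns the first match it finds.
The match spans [0:6] → 'mmmmmm'.
Captured: group 1 = 'm'.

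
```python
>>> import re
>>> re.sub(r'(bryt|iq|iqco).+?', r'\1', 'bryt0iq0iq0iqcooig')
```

'brytiqiqiqooig'

Alternation tries branches left to right and keeps the first one that lets the overall match succeed at that position.
Matches: at [0:5] → 'bryt0'; at [5:8] → 'iq0'; at [8:11] → 'iq0'; at [11:14] → 'iqc'.
`\1` in the replacement pulls in group 1's text for each match.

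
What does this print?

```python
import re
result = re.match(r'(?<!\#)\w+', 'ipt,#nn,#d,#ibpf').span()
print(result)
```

(0, 3)

Because the assertion is negative and zero-width, positions next to the forbidden text are skipped.
With `match`, the pattern is implicitly anchored at the beginning.
The match spans [0:3] → 'ipt'.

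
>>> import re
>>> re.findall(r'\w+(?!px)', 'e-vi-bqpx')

`(?!…)`/`(?<!…)` only lets a position through if the neighbouring text does NOT match; no characters are consumed.
No capturing groups, so `findall` returns the 3 full match strings.

['e', 'vi', 'bqpx']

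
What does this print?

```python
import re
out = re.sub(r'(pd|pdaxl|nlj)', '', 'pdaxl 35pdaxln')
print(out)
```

`|` is ordered: at each position the engine commits to the first alternative that works.
Matches: at [0:2] → 'pd'; at [8:10] → 'pd'.
`sub` substitutes '' at each match site.

axl 35axln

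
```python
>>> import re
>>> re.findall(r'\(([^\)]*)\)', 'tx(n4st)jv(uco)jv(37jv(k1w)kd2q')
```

With a single group, `findall` returns only what that group captured — 3 items.

['n4st', 'uco', '37jv(k1w']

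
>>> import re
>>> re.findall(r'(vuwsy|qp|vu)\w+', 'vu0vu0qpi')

Walking the string: at [0:9] match 'vu0vu0qpi', group 1 = 'vu'.
One capturing group, so `findall` returns just the captured substring from the one match — 1 in all.

['vu']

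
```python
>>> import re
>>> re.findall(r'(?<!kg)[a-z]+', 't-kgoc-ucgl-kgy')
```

['t', 'kgoc', 'ucgl', 'kgy']

A negative assertion filters positions out without eating any characters.
Walking the string: at [0:1] → 't'; at [2:6] → 'kgoc'; at [7:11] → 'ucgl'; at [12:15] → 'kgy'.
With no groups in the pattern, `findall` gives back each whole match — 4 here.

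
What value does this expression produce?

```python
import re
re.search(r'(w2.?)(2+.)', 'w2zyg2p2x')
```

None

Here the pattern never matches, so the call returns None.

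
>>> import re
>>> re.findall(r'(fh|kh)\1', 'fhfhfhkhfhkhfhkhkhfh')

['fh', 'kh']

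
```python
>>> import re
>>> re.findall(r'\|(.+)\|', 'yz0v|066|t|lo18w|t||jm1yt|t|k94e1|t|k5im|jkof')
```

With a single group, `findall` returns only what that group captured — 1 item.

['066|t|lo18w|t||jm1yt|t|k94e1|t|k5im']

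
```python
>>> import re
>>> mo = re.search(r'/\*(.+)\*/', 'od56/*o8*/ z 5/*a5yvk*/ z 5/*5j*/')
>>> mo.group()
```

`search` walks the string left to right and returns the first match it finds.
The match spans [4:33] → '/*o8*/ z 5/*a5yvk*/ z 5/*5j*/'.
Captured: group 1 = 'o8*/ z 5/*a5yvk*/ z 5/*5j'.

'/*o8*/ z 5/*a5yvk*/ z 5/*5j*/'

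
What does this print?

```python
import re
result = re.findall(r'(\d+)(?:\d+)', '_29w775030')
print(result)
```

['2', '77503']

The pattern matches one or more of a digit (captured); then one or more of a digit (non-capturing group).
Matches: at [1:3] match '29', group 1 = '2'; at [4:10] match '775030', group 1 = '77503'.
`findall` collects group 1 from each match (2 total).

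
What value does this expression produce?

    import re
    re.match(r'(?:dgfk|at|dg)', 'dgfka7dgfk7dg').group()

'dgfk'

`match` is anchored at position 0; if the pattern doesn't fit there, it returns None.
The match spans [0:4] → 'dgfk'.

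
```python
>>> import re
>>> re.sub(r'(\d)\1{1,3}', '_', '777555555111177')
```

A backreference is literal: `\1` must see the identical characters the first group matched.
Matches: at [0:3] → '777'; at [3:7] → '5555'; at [7:9] → '55'; at [9:13] → '1111'; at [13:15] → '77'.
Each match is replaced by '_'.

'_____'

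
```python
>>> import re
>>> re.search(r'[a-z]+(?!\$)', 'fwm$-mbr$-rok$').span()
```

The negative lookaround is zero-width — it rules out positions where the adjacent text would match, without consuming anything.
`search` walks the string left to right and returns the first match it finds.
The match spans [0:2] → 'fw'.

(0, 2)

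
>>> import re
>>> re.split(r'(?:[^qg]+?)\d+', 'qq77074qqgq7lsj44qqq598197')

This matches one or more of any character except [qg] (lazy) (non-capturing group); then one or more of a digit.
The string is cut at each match, leaving 4 pieces.

['qq', 'qqgq', 'qqq', '']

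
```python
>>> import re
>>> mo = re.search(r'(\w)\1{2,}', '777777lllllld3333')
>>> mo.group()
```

'777777'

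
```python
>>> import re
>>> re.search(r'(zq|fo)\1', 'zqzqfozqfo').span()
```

(0, 4)

`\1` has to match the exact text group 1 already captured.
`re.search` tries every starting position until one works.
The match spans [0:4] → 'zqzq'.
Captured: group 1 = 'zq'.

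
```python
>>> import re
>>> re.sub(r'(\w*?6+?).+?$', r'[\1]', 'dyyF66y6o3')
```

'[dyyF6]'

Pattern: zero or more of a word character (lazy), then one or more of a literal '6' (lazy) (captured); then one or more of any character (lazy); then anchored at the end.
Matches: at [0:10] → 'dyyF66y6o3'.
The replacement refers to a captured group, so each match is rewritten using its own captured text.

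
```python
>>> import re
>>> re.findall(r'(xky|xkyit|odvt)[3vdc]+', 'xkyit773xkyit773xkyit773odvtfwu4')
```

[]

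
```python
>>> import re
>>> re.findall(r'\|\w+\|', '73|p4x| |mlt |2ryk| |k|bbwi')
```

['|p4x|', '|2ryk|', '|k|']

Walking the string: at [2:7] → '|p4x|'; at [13:19] → '|2ryk|'; at [20:23] → '|k|'.
Since nothing is captured, `findall` lists the 3 matched substrings directly.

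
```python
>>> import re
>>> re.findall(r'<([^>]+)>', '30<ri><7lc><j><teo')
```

Because there's exactly one group, `findall` drops the full match and keeps group 1 from each hit.

['ri', '7lc', 'j']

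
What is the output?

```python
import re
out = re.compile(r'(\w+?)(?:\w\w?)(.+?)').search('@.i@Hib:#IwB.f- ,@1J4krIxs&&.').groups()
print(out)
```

('H', ':')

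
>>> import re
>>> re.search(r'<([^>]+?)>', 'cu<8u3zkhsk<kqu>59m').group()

'<8u3zkhsk<kqu>'

The match spans [2:16] → '<8u3zkhsk<kqu>'.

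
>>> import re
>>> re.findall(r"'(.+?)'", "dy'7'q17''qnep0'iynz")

['7', "'qnep0"]

With the lazy modifier that quantifier settles for the fewest repetitions that let the rest of the pattern succeed (the atoms after it are unaffected and can still be greedy).
Scanning left to right: at [2:5] match "'7'", group 1 = '7'; at [8:16] match "''qnep0'", group 1 = "'qnep0".
`findall` collects group 1 from each match (2 total).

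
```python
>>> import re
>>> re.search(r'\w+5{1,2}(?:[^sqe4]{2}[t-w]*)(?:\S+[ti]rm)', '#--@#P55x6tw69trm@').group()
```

This matches one or more of a word character, then 1 to 2 of a literal '5'; then exactly 2 of any character except [sqe4], then zero or more of a character in [t-w] (non-capturing group); then one or more of a non-whitespace character, then one of [ti], then the literal 'rm' (non-capturing group).
`re.search` scans for the first position where the pattern succeeds.
The match spans [5:17] → 'P55x6tw69trm'.

'P55x6tw69trm'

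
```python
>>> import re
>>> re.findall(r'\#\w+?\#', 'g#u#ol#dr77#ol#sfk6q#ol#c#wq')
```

['#u#', '#dr77#', '#sfk6q#', '#c#']

`findall` yields the raw match text (4 of them) because the pattern has no groups.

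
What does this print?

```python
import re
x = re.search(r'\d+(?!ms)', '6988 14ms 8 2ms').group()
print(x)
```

6988

The negative lookahead/lookbehind blocks any match where the forbidden context is present.
The match spans [0:4] → '6988'.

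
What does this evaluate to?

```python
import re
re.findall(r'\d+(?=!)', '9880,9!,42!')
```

['9', '42']

Lookahead/lookbehind check context without consuming it, so the matched span excludes the asserted characters.
Walking the string: at [5:6] → '9'; at [8:10] → '42'.
Since nothing is captured, `findall` lists the 2 matched substrings directly.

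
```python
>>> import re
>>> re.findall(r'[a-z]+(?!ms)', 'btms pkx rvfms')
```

['btms', 'pkx', 'rvfms']

`(?!…)`/`(?<!…)` only lets a position through if the neighbouring text does NOT match; no characters are consumed.
`findall` yields the raw match text (3 of them) because the pattern has no groups.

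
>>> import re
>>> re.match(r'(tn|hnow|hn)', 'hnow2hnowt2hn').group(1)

'hnow'

The match spans [0:4] → 'hnow'.
Captured: group 1 = 'hnow'.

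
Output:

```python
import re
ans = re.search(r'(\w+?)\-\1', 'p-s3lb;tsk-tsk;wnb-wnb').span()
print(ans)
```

(7, 14)

After group 1 captures some text, `\1` only succeeds where that same text appears again.
`re.search` tries every starting position until one works.
The match spans [7:14] → 'tsk-tsk'.
Captured: group 1 = 'tsk'.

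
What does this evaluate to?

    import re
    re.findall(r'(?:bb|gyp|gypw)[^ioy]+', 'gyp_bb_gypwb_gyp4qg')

`findall` yields the raw match text (2 of them) because the pattern has no groups.

['gyp_bb_g', 'gyp4qg']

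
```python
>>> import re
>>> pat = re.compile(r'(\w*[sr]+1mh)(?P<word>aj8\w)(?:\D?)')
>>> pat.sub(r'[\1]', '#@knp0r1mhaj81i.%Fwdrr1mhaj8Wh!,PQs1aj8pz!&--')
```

'#@[knp0r1mh].%[Fwdrr1mh]!,PQs1aj8pz!&--'

Pattern: zero or more of a word character, then one or more of one of [sr], then the literal '1mh' (captured); then the literal 'aj8', then a word character (captured as 'word'); then optionally a non-digit (non-capturing group).
The replacement refers to a captured group, so each match is rewritten using its own captured text.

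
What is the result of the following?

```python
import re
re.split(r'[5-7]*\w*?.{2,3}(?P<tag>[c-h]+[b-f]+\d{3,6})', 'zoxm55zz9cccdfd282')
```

['', 'cccdfd282', '']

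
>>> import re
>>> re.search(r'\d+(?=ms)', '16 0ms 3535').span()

Because the assertion is zero-width, the text it checks is not consumed and won't appear in the result.
The match spans [3:4] → '0'.

(3, 4)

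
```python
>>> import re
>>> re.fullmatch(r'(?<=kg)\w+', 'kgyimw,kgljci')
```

None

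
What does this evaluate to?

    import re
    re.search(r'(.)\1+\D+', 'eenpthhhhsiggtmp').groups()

('e',)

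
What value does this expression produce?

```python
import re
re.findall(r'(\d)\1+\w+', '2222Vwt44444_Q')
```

['2']

A backreference is literal: `\1` must see the identical characters the first group matched.
With a single group, `findall` returns only what that group captured — 1 item.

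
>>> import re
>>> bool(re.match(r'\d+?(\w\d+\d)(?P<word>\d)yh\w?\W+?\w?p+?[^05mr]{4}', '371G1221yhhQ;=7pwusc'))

The pattern matches one or more of a digit (lazy); then a word character, then one or more of a digit, then a digit (captured); then a digit (captured as 'word'); then the literal 'yh', then optionally a word character, then one or more of a non-word character (lazy); then optionally a word character, then one or more of the literal 'p' (lazy), then exactly 4 of any character except [05mr].
`re.match` won't scan ahead — the pattern has to work from the very first character.
Here position 0 doesn't satisfy it, so the call returns None, and `bool(None)` is False.

False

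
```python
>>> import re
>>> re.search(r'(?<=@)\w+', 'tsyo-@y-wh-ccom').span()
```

(6, 7)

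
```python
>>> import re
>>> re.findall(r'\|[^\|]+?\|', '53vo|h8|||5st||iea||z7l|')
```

['|h8|', '|5st|', '|iea|', '|z7l|']

With no groups in the pattern, `findall` gives back each whole match — 4 here.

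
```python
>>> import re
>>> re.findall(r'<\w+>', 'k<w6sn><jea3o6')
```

Walking the string: at [1:7] → '<w6sn>'.
No capturing groups, so `findall` returns the 1 full match string.

['<w6sn>']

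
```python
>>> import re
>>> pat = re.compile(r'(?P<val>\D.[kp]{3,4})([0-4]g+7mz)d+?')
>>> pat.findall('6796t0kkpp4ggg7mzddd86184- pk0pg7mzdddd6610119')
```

The pattern matches a non-digit, then any character, then 3 to 4 of one of [kp] (captured as 'val'); then a character in [0-4], then one or more of a literal 'g', then the literal '7mz' (captured); then one or more of a literal 'd' (lazy).
Multiple groups make `findall` return tuples — one 2-tuple for the one match.

[('t0kkpp', '4ggg7mz')]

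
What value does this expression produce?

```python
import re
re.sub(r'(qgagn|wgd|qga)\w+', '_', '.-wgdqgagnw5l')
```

'.-_'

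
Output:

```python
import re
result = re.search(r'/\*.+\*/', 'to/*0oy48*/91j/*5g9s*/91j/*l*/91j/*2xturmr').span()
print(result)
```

(2, 30)

`re.search` scans for the first position where the pattern succeeds.
The match spans [2:30] → '/*0oy48*/91j/*5g9s*/91j/*l*/'.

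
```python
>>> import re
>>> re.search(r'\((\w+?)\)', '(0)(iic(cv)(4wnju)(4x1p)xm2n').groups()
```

('0',)

`search` walks the string left to right and returns the first match it finds.
The match spans [0:3] → '(0)'.
Captured: group 1 = '0'.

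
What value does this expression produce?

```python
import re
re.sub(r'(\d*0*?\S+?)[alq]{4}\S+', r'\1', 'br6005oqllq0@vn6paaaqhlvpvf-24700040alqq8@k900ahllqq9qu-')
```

'br6005o'

This matches zero or more of a digit, then zero or more of the literal '0' (lazy), then one or more of a non-whitespace character (lazy) (captured); then exactly 4 of one of [alq]; then one or more of a non-whitespace character.
A `+?`/`*?`/`{m,n}?` starts at its minimum and grows only as far as needed for what follows to match.
Matches: at [0:56] → 'br6005oqllq0@vn6paaaqhlvpvf-24700040alqq8@k900ahllqq9qu-'.
Each match is replaced using the text its own group 1 captured.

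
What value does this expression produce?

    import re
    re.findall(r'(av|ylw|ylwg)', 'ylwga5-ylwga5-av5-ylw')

['ylw', 'ylw', 'av', 'ylw']

The regex engine tests alternatives in the order written; an earlier branch that matches wins even if a later one would match more.
Scanning left to right: at [0:3] match 'ylw', group 1 = 'ylw'; at [7:10] match 'ylw', group 1 = 'ylw'; at [14:16] match 'av', group 1 = 'av'; at [18:21] match 'ylw', group 1 = 'ylw'.
With a single group, `findall` returns only what that group captured — 4 items.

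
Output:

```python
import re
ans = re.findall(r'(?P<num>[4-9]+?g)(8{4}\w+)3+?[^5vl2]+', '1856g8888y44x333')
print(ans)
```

[('856g', '8888y44x3')]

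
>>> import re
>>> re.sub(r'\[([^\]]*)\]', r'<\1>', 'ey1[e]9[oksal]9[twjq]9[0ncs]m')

'ey1<e>9<oksal>9<twjq>9<0ncs>m'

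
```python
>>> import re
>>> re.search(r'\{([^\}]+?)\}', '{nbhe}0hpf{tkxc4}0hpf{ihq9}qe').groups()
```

Unlike `match`, `search` isn't anchored — it looks for the pattern anywhere in the string.
The match spans [0:6] → '{nbhe}'.
Captured: group 1 = 'nbhe'.

('nbhe',)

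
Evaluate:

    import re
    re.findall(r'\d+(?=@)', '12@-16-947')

The lookaround is zero-width — it requires the adjacent text to match without consuming it, so the asserted text isn't part of the match.
Scanning left to right: at [0:2] → '12'.
Since nothing is captured, `findall` lists the 1 matched substring directly.

['12']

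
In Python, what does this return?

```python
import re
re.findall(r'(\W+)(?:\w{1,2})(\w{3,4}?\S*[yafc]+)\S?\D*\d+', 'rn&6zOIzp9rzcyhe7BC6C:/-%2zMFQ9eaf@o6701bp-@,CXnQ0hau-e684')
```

[('&', 'OIzp9rzcyhe7BC6C:/-%2zMFQ9eaf@o6701bp-@,CXnQ0ha')]

Pattern: one or more of a non-word character (captured); then 1 to 2 of a word character (non-capturing group); then 3 to 4 of a word character (lazy), then zero or more of a non-whitespace character, then one or more of one of [yafc] (captured); then optionally a non-whitespace character, then zero or more of a non-digit; then one or more of a digit.
Scanning left to right: at [2:58] match '&6zOIzp9rzcyhe7BC6C:/-%2zMFQ9eaf@o6701bp-@,CXnQ0hau-e684', groups = ('&', 'OIzp9rzcyhe7BC6C:/-%2zMFQ9eaf@o6701bp-@,CXnQ0ha').
Multiple groups make `findall` return tuples — one 2-tuple for the one match.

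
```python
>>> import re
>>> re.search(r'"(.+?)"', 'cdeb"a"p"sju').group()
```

'"a"'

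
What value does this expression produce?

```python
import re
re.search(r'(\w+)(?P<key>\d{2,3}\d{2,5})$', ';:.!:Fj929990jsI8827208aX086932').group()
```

This matches one or more of a word character (captured); then 2 to 3 of a digit, then 2 to 5 of a digit (captured as 'key'); then anchored at the end.
`re.search` scans for the first position where the pattern succeeds.
The match spans [5:31] → 'Fj929990jsI8827208aX086932'.
Captured: group 1 = 'Fj929990jsI8827208aX08', group 2 = '6932'.

'Fj929990jsI8827208aX086932'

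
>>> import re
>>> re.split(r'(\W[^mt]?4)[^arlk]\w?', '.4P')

The pattern matches a non-word character, then optionally any character except [mt], then a literal '4' (captured); then any character except [arlk], then optionally a word character.
Matches to split on: at [0:3] → '.4P'.
With a capturing group present, the delimiter's captured portion is kept in the result list.

['', '.4', '']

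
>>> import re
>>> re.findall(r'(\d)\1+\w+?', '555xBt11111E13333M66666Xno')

`\1` is not a pattern — it's the concrete string captured by group 1, re-applied verbatim.
Because there's exactly one group, `findall` drops the full match and keeps group 1 from each hit.

['5', '1', '3', '6']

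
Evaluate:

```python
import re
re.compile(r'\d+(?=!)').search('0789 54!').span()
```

The `(?=…)`/`(?<=…)` assertion just peeks at neighbouring text; it doesn't advance the match position.
`re.search` tries every starting position until one works.
The match spans [5:7] → '54'.

(5, 7)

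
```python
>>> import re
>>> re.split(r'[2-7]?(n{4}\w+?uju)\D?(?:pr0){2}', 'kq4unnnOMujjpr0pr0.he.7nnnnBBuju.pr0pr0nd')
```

`re.split` interleaves the captured-group text with the surrounding fragments.

['kq4unnnOMujjpr0pr0.he.', 'nnnnBBuju', 'nd']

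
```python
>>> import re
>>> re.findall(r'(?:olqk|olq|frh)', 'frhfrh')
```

['frh', 'frh']

Matches: at [0:3] → 'frh'; at [3:6] → 'frh'.
With no groups in the pattern, `findall` gives back each whole match — 2 here.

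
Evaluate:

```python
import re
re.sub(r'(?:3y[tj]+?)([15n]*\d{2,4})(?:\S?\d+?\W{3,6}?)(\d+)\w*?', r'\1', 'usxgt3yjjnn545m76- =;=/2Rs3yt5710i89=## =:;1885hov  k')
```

'usxgtnn545Rs3yt5710i89=## =:;1885hov  k'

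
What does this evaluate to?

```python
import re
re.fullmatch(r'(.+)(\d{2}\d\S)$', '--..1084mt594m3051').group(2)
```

'3051'

This matches one or more of any character (captured); then exactly 2 of a digit, then a digit, then a non-whitespace character (captured); then anchored at the end.
For `fullmatch`, every character of the input must be accounted for by the pattern.
The match spans [0:18] → '--..1084mt594m3051'.
Captured: group 1 = '--..1084mt594m', group 2 = '3051'.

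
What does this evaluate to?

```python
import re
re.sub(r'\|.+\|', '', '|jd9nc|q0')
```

'q0'

Matches: at [0:7] → '|jd9nc|'.
Each match is replaced by ''.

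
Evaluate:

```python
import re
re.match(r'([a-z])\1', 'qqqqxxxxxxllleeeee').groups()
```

`\1` has to match the exact text group 1 already captured.
With `match`, the pattern is implicitly anchored at the beginning.
The match spans [0:2] → 'qq'.
Captured: group 1 = 'q'.

('q',)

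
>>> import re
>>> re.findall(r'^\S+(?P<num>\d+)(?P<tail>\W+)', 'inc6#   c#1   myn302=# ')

This matches anchored at the start of the string; then one or more of a non-whitespace character; then one or more of a digit (captured as 'num'); then one or more of a non-word character (captured as 'tail').
Scanning left to right: at [0:8] match 'inc6#   ', groups = ('6', '#   ').
With 2 capturing groups, `findall` returns a 2-tuple per match.

[('6', '#   ')]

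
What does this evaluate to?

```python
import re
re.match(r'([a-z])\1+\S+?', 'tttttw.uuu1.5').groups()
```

('t',)

The match spans [0:6] → 'tttttw'.
Captured: group 1 = 't'.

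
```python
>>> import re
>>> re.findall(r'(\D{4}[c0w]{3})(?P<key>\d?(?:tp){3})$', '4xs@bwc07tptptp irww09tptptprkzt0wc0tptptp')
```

[('rkzt0wc', '0tptptp')]

This matches exactly 4 of a non-digit, then exactly 3 of one of [c0w] (captured); then optionally a digit, then the literal 'tp' repeated 3 times (captured as 'key'); then anchored at the end.
Multiple groups make `findall` return tuples — one 2-tuple for the one match.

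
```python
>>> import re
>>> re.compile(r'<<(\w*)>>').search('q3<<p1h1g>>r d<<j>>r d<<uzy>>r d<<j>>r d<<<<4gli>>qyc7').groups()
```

('p1h1g',)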